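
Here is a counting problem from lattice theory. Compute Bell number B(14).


B(n) = number of set partitions of an n-element set.
B(n) satisfies the recurrence: B(n+1) = sum_k C(n,k)*B(k).
B(14) = 190899322


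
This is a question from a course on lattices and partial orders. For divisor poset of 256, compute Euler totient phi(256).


phi(n) = n * prod_{p|n} (1 - 1/p).
Prime divisors of 256: [2]
phi(256) = 256 * (1 - 1/2)
phi(256) = 128


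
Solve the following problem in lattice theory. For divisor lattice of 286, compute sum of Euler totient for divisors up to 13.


Divisors of 286 up to 13: [1, 2, 11, 13]
phi values: [1, 1, 10, 12]
Sum = 24


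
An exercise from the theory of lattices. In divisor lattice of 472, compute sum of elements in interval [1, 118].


Interval [1,118] in divisors of 472: [1, 2, 59, 118]
Sum = 180


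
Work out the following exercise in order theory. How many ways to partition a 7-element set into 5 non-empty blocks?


S(n,k) = k*S(n-1,k) + S(n-1,k-1).
S(6,5) = 15, S(6,4) = 65
S(7,5) = 5*15 + 65 = 75 + 65
S(7,5) = 140


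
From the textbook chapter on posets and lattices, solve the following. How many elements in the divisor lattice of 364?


Divisors of 364: [1, 2, 4, 7, 13, 14, 26, 28, 52, 91, 182, 364]
Count: 12


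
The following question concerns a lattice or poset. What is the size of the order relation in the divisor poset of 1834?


The order relation is {(a,b) : a <= b}, reflexive so it includes (a,a).
Examples: (1,1), (1,131), (1,14), (1,1834), (1,2), ...
Total ordered pairs: 27


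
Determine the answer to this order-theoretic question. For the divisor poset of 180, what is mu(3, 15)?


In a divisor lattice, mu(a,b) = mu(b/a) where mu is the classical Mobius function.
b/a = 15/3 = 5
Prime factorization of 5: primes [5]
5 is squarefree with 1 prime factor(s), so mu(5) = (-1)^1 = -1


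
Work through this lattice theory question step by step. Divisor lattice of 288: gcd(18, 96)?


Meet=gcd.
gcd(18,96)=6


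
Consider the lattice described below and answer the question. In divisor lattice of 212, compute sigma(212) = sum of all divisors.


sigma(n) = sum of divisors.
Divisors of 212: [1, 2, 4, 53, 106, 212]
Sum = 378


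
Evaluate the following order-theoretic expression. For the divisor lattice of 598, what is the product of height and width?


Height = length of longest chain minus 1; width = size of largest antichain.
A maximum chain: 1 | 23 | 299 | 598  (height 3).
A maximum antichain: {2, 13, 23}  (width 3).
Product = 3 * 3 = 9


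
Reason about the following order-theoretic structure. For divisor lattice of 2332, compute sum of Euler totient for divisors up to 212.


Divisors of 2332 up to 212: [1, 2, 4, 11, 22, 44, 53, 106, 212]
phi values: [1, 1, 2, 10, 10, 20, 52, 52, 104]
Sum = 252


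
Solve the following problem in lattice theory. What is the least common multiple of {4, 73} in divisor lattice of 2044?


In a divisor lattice, join = lcm (least common multiple).
Compute lcm iteratively: start with first element, then lcm(current, next).
Elements: [4, 73]
lcm(4,73) = 292
Final lcm = 292


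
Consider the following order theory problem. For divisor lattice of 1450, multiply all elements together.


Divisors of 1450: [1, 2, 5, 10, 25, 29, 50, 58, 145, 290, 725, 1450]
Product = n^(d(n)/2) = 1450^(12/2)
Product = 9294114390625000000


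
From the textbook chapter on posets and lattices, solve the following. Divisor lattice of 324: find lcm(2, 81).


In a divisor lattice, join = lcm (least common multiple).
gcd(2,81) = 1
lcm(2,81) = 2*81/gcd = 162/1 = 162


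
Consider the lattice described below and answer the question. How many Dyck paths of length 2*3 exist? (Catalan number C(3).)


C(n) = C(2n, n) / (n+1).
C(6, 3) = 20
C(3) = 20 / 4 = 5


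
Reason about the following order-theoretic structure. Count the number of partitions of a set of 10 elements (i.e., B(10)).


B(n) = number of set partitions of an n-element set.
B(n) satisfies the recurrence: B(n+1) = sum_k C(n,k)*B(k).
B(10) = 115975


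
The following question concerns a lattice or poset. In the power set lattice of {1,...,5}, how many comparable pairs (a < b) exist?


A comparable pair {a,b} has a < b or b < a in the order.
Count unordered pairs where one element is strictly below the other.
Examples: {{},{1}}, {{},{2}}, {{},{3}}, {{},{4}}, ...
Total comparable pairs: 211


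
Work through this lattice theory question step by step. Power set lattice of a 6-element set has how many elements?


Power set = 2^n.
2^6 = 64


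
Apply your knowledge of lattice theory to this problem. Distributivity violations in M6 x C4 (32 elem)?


Distributive law: a ^ (b v c) = (a ^ b) v (a ^ c).
Check all 32^3 = 32768 ordered triples (a,b,c).
  e.g. a=(a1,0), b=(a2,0), c=(a3,0): lhs=(a1,0) != rhs=(0,0)
  e.g. a=(a1,0), b=(a2,0), c=(a3,1): lhs=(a1,0) != rhs=(0,0)
Total violating triples: 7680


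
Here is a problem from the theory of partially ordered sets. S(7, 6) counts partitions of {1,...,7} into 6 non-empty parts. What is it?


S(n,k) = k*S(n-1,k) + S(n-1,k-1).
S(6,6) = 1, S(6,5) = 15
S(7,6) = 6*1 + 15 = 6 + 15
S(7,6) = 21


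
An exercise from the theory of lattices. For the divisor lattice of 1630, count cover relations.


A cover relation a -< b holds when a < b with no c strictly between.
Cover relations:
  1 -< 2
  1 -< 5
  1 -< 163
  2 -< 10
  2 -< 326
  5 -< 10
  5 -< 815
  10 -< 1630
  ...4 more
Total: 12


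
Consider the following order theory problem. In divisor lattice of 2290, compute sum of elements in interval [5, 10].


Interval [5,10] in divisors of 2290: [5, 10]
Sum = 15


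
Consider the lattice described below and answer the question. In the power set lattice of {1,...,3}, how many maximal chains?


A maximal chain goes from the minimum element to a maximal element via cover relations.
Counting all min-to-max paths in the cover graph.
Total maximal chains: 6


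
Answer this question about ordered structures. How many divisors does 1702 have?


Divisors of 1702: [1, 2, 23, 37, 46, 74, 851, 1702]
Count: 8


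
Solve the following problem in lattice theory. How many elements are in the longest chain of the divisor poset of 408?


A chain is a totally ordered subset; we count the number of elements in a maximum chain.
Compute, for each element x, the size of the longest chain ending at x:
  1: 1
  2: 2
  3: 2
  17: 2
  4: 3
  6: 3
  ...
A maximum chain: 1 < 2 < 4 < 8 < 24 < 408
Number of elements in the longest chain: 6


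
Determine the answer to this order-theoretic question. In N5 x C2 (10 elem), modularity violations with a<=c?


Modular law: if a <= c then a v (b ^ c) = (a v b) ^ c.
Check all triples (a,b,c) with a <= c among 10 elements.
  e.g. a=(a,0), b=(c,0), c=(b,0): lhs=(a,0) != rhs=(b,0)
  e.g. a=(a,0), b=(c,1), c=(b,0): lhs=(a,0) != rhs=(b,0)
Total violating triples: 6


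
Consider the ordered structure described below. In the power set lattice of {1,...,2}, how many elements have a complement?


An element a is complemented if some b has a meet b = bottom, a join b = top.
every subset A has complement S\A, so all elements are complemented.
Complemented elements: {}, {1}, {2}, {1,2}
Count: 4


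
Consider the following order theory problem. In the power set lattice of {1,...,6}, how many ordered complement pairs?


Complement pair (a,b): a meet b = bottom, a join b = top.
Here: A intersect B = {} and A union B = {1,...,6}.
Pairs found: ({},{1,2,3,4,5,6}), ({1},{2,3,4,5,6}), ({2},{1,3,4,5,6}), ({3},{1,2,4,5,6}), ... (60 more)
Total ordered pairs: 64


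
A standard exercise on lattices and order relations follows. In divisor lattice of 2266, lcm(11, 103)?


Join=lcm.
gcd(11,103)=1
lcm=1133


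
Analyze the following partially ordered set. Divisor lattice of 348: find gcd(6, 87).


In a divisor lattice, meet = gcd (greatest common divisor).
By Euclidean algorithm or factoring: gcd(6,87) = 3


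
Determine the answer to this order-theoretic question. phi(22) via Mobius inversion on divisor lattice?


phi(n) = n * prod_{p|n} (1 - 1/p).
Prime divisors of 22: [2, 11]
phi(22) = 22 * (1 - 1/2) * (1 - 1/11)
phi(22) = 10


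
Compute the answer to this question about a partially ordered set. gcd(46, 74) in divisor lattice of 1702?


Meet=gcd.
gcd(46,74)=2


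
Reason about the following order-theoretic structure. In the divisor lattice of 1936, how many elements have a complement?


An element a is complemented if some b has a meet b = bottom, a join b = top.
a is complemented iff gcd(a, n/a)=1, i.e. a is a unitary divisor of 1936.
Complemented elements: 1, 16, 121, 1936
Count: 4


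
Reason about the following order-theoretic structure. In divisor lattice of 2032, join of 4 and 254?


In a divisor lattice, join = lcm (least common multiple).
gcd(4,254) = 2
lcm(4,254) = 4*254/gcd = 1016/2 = 508


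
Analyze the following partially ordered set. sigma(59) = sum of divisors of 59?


sigma(n) = sum of divisors.
Divisors of 59: [1, 59]
Sum = 60


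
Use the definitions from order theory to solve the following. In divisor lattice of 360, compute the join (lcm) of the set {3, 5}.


In a divisor lattice, join = lcm (least common multiple).
Compute lcm iteratively: start with first element, then lcm(current, next).
Elements: [3, 5]
lcm(3,5) = 15
Final lcm = 15


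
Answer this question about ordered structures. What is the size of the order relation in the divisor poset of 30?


The order relation is {(a,b) : a <= b}, reflexive so it includes (a,a).
Examples: (1,1), (1,10), (1,15), (1,2), (1,3), ...
Total ordered pairs: 27


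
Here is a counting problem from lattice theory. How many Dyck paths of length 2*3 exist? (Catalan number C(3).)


C(n) = C(2n, n) / (n+1).
C(6, 3) = 20
C(3) = 20 / 4 = 5


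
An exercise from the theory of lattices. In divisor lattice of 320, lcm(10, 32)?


Join=lcm.
gcd(10,32)=2
lcm=160


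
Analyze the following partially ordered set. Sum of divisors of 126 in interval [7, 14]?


Interval [7,14] in divisors of 126: [7, 14]
Sum = 21


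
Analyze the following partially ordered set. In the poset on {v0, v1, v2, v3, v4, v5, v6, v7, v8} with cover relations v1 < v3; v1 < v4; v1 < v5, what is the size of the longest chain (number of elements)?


A chain is a totally ordered subset; we count the number of elements in a maximum chain.
Compute, for each element x, the size of the longest chain ending at x:
  v0: 1
  v1: 1
  v2: 1
  v6: 1
  v7: 1
  v8: 1
  ...
A maximum chain: v1 < v3
Number of elements in the longest chain: 2


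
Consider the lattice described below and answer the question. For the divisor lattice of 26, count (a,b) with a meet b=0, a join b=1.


Complement pair (a,b): a meet b = bottom, a join b = top.
Here: gcd(a,b)=1 and lcm(a,b)=26, i.e. a*b=26 with a,b coprime.
Pairs found: (1,26), (2,13), (13,2), (26,1)
Total ordered pairs: 4


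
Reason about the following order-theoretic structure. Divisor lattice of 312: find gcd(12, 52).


In a divisor lattice, meet = gcd (greatest common divisor).
By Euclidean algorithm or factoring: gcd(12,52) = 4


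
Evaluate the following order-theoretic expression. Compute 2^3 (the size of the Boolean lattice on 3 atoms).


Power set = 2^n.
2^3 = 8


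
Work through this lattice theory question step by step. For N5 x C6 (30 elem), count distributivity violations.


Distributive law: a ^ (b v c) = (a ^ b) v (a ^ c).
Check all 30^3 = 27000 ordered triples (a,b,c).
  e.g. a=(b,0), b=(a,0), c=(c,0): lhs=(b,0) != rhs=(a,0)
  e.g. a=(b,0), b=(a,0), c=(c,1): lhs=(b,0) != rhs=(a,0)
Total violating triples: 432


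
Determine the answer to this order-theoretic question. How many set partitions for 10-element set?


B(n) = number of set partitions of an n-element set.
B(n) satisfies the recurrence: B(n+1) = sum_k C(n,k)*B(k).
B(10) = 115975


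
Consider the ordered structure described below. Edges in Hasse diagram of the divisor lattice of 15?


A cover relation a -< b holds when a < b with no c strictly between.
Cover relations:
  1 -< 3
  1 -< 5
  3 -< 15
  5 -< 15
Total: 4


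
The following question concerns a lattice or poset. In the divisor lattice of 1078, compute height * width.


Height = length of longest chain minus 1; width = size of largest antichain.
A maximum chain: 1 | 11 | 77 | 539 | 1078  (height 4).
A maximum antichain: {14, 22, 49, 77}  (width 4).
Product = 4 * 4 = 16


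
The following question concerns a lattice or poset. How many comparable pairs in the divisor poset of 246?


A comparable pair {a,b} has a < b or b < a in the order.
Count unordered pairs where one element is strictly below the other.
Examples: {1,2}, {1,3}, {1,6}, {1,41}, ...
Total comparable pairs: 19


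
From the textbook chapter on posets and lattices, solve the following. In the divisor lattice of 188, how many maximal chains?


A maximal chain goes from the minimum element to a maximal element via cover relations.
Counting all min-to-max paths in the cover graph.
Total maximal chains: 3


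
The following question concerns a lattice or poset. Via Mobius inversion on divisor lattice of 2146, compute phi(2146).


phi(n) = n * prod_{p|n} (1 - 1/p).
Prime divisors of 2146: [2, 29, 37]
phi(2146) = 2146 * (1 - 1/2) * (1 - 1/29) * (1 - 1/37)
phi(2146) = 1008


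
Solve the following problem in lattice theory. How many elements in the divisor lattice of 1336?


Divisors of 1336: [1, 2, 4, 8, 167, 334, 668, 1336]
Count: 8


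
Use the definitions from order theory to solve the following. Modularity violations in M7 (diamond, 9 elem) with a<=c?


Modular law: if a <= c then a v (b ^ c) = (a v b) ^ c.
Check all triples (a,b,c) with a <= c among 9 elements.
This lattice is modular (diamonds M_m and their chain-products are modular).
Total violating triples: 0


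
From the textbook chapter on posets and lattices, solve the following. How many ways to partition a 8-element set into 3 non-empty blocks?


S(n,k) = k*S(n-1,k) + S(n-1,k-1).
S(7,3) = 301, S(7,2) = 63
S(8,3) = 3*301 + 63 = 903 + 63
S(8,3) = 966


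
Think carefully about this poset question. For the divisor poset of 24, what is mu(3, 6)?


In a divisor lattice, mu(a,b) = mu(b/a) where mu is the classical Mobius function.
b/a = 6/3 = 2
Prime factorization of 2: primes [2]
2 is squarefree with 1 prime factor(s), so mu(2) = (-1)^1 = -1


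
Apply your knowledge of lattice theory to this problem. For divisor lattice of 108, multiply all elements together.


Divisors of 108: [1, 2, 3, 4, 6, 9, 12, 18, 27, 36, 54, 108]
Product = n^(d(n)/2) = 108^(12/2)
Product = 1586874322944


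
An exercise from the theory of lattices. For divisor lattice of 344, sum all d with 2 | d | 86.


Interval [2,86] in divisors of 344: [2, 86]
Sum = 88


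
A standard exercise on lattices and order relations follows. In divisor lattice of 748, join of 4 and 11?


In a divisor lattice, join = lcm (least common multiple).
gcd(4,11) = 1
lcm(4,11) = 4*11/gcd = 44/1 = 44


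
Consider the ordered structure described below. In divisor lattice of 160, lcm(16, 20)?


Join=lcm.
gcd(16,20)=4
lcm=80


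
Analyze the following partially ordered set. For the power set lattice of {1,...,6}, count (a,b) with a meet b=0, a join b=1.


Complement pair (a,b): a meet b = bottom, a join b = top.
Here: A intersect B = {} and A union B = {1,...,6}.
Pairs found: ({},{1,2,3,4,5,6}), ({1},{2,3,4,5,6}), ({2},{1,3,4,5,6}), ({3},{1,2,4,5,6}), ... (60 more)
Total ordered pairs: 64


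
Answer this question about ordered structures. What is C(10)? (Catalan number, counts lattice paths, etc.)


C(n) = C(2n, n) / (n+1).
C(20, 10) = 184756
C(10) = 184756 / 11 = 16796


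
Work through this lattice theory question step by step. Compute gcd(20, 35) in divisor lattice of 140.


In a divisor lattice, meet = gcd (greatest common divisor).
By Euclidean algorithm or factoring: gcd(20,35) = 5


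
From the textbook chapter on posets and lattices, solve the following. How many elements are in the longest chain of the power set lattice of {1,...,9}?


A chain is a totally ordered subset; we count the number of elements in a maximum chain.
Compute, for each element x, the size of the longest chain ending at x:
  {}: 1
  {1}: 2
  {2}: 2
  {3}: 2
  {4}: 2
  {5}: 2
  ...
A maximum chain: {} < {1} < {1,2} < {1,2,3} < {1,2,3,4} < {1,2,3,4,5} < {1,2,3,4,5,6} < {1,2,3,4,5,6,7} < {1,2,3,4,5,6,7,8} < {1,2,3,4,5,6,7,8,9}
Number of elements in the longest chain: 10


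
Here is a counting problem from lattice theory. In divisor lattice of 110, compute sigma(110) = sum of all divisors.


sigma(n) = sum of divisors.
Divisors of 110: [1, 2, 5, 10, 11, 22, 55, 110]
Sum = 216


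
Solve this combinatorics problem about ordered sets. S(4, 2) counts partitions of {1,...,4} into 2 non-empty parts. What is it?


S(n,k) = k*S(n-1,k) + S(n-1,k-1).
S(3,2) = 3, S(3,1) = 1
S(4,2) = 2*3 + 1 = 6 + 1
S(4,2) = 7


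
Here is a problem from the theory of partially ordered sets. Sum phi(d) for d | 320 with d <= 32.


Divisors of 320 up to 32: [1, 2, 4, 5, 8, 10, 16, 20, 32]
phi values: [1, 1, 2, 4, 4, 4, 8, 8, 16]
Sum = 48


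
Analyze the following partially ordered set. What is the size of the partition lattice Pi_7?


B(n) = number of set partitions of an n-element set.
B(n) satisfies the recurrence: B(n+1) = sum_k C(n,k)*B(k).
B(7) = 877


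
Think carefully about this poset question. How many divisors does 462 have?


Divisors of 462: [1, 2, 3, 6, 7, 11, 14, 21, 22, 33, 42, 66, 77, 154, 231, 462]
Count: 16


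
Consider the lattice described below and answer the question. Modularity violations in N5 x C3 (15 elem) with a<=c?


Modular law: if a <= c then a v (b ^ c) = (a v b) ^ c.
Check all triples (a,b,c) with a <= c among 15 elements.
  e.g. a=(a,0), b=(c,0), c=(b,0): lhs=(a,0) != rhs=(b,0)
  e.g. a=(a,0), b=(c,1), c=(b,0): lhs=(a,0) != rhs=(b,0)
Total violating triples: 18


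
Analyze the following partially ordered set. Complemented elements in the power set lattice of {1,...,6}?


An element a is complemented if some b has a meet b = bottom, a join b = top.
every subset A has complement S\A, so all elements are complemented.
Complemented elements: {}, {1}, {2}, {3}, {4}, {5}, ... (58 more)
Count: 64


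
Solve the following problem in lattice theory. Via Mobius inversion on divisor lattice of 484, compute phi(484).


phi(n) = n * prod_{p|n} (1 - 1/p).
Prime divisors of 484: [2, 11]
phi(484) = 484 * (1 - 1/2) * (1 - 1/11)
phi(484) = 220


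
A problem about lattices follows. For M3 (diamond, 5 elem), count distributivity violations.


Distributive law: a ^ (b v c) = (a ^ b) v (a ^ c).
Check all 5^3 = 125 ordered triples (a,b,c).
  e.g. a=a1, b=a2, c=a3: lhs=a1 != rhs=0
  e.g. a=a1, b=a3, c=a2: lhs=a1 != rhs=0
Total violating triples: 6


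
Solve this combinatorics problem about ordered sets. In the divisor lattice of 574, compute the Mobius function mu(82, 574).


In a divisor lattice, mu(a,b) = mu(b/a) where mu is the classical Mobius function.
b/a = 574/82 = 7
Prime factorization of 7: primes [7]
7 is squarefree with 1 prime factor(s), so mu(7) = (-1)^1 = -1


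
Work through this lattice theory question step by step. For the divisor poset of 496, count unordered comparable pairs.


A comparable pair {a,b} has a < b or b < a in the order.
Count unordered pairs where one element is strictly below the other.
Examples: {1,2}, {1,4}, {1,8}, {1,16}, ...
Total comparable pairs: 35


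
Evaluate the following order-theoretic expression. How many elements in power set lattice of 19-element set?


Power set = 2^n.
2^19 = 524288


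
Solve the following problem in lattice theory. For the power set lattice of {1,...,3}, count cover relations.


A cover relation a -< b holds when a < b with no c strictly between.
Cover relations:
  {} -< {1}
  {} -< {2}
  {} -< {3}
  {1} -< {1,2}
  {1} -< {1,3}
  {2} -< {1,2}
  {2} -< {2,3}
  {3} -< {1,3}
  ...4 more
Total: 12


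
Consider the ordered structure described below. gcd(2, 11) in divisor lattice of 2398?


Meet=gcd.
gcd(2,11)=1


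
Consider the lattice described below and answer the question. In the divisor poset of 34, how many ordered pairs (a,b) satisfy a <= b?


The order relation is {(a,b) : a <= b}, reflexive so it includes (a,a).
Examples: (1,1), (1,17), (1,2), (1,34), (17,17), ...
Total ordered pairs: 9


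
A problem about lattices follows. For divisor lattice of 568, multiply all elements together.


Divisors of 568: [1, 2, 4, 8, 71, 142, 284, 568]
Product = n^(d(n)/2) = 568^(8/2)
Product = 104086245376


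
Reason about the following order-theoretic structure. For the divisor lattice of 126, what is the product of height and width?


Height = length of longest chain minus 1; width = size of largest antichain.
A maximum chain: 1 | 7 | 21 | 63 | 126  (height 4).
A maximum antichain: {6, 9, 14, 21}  (width 4).
Product = 4 * 4 = 16


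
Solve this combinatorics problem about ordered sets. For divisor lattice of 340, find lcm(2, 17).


In a divisor lattice, join = lcm (least common multiple).
Compute lcm iteratively: start with first element, then lcm(current, next).
Elements: [2, 17]
lcm(2,17) = 34
Final lcm = 34


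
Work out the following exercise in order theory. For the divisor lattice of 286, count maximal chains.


A maximal chain goes from the minimum element to a maximal element via cover relations.
Counting all min-to-max paths in the cover graph.
Total maximal chains: 6


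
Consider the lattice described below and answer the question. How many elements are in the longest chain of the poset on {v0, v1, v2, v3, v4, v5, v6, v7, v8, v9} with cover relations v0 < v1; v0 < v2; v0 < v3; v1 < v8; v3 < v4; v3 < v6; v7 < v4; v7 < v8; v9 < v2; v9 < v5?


A chain is a totally ordered subset; we count the number of elements in a maximum chain.
Compute, for each element x, the size of the longest chain ending at x:
  v0: 1
  v7: 1
  v9: 1
  v1: 2
  v3: 2
  v5: 2
  ...
A maximum chain: v0 < v3 < v4
Number of elements in the longest chain: 3


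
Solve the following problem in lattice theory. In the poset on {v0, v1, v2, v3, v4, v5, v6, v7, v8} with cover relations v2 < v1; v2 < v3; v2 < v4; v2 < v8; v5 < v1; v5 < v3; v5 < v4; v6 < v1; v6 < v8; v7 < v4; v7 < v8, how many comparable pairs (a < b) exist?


A comparable pair {a,b} has a < b or b < a in the order.
Count unordered pairs where one element is strictly below the other.
Examples: {v1,v2}, {v1,v5}, {v1,v6}, {v2,v3}, ...
Total comparable pairs: 11


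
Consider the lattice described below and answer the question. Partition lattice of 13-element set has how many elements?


B(n) = number of set partitions of an n-element set.
B(n) satisfies the recurrence: B(n+1) = sum_k C(n,k)*B(k).
B(13) = 27644437


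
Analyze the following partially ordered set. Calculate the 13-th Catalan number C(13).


C(n) = C(2n, n) / (n+1).
C(26, 13) = 10400600
C(13) = 10400600 / 14 = 742900


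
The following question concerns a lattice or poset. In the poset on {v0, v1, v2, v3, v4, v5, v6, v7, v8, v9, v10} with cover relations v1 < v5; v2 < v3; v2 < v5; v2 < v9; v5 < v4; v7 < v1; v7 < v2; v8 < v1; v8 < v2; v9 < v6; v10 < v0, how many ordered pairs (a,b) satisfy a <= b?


The order relation is {(a,b) : a <= b}, reflexive so it includes (a,a).
Examples: (v0,v0), (v1,v1), (v1,v4), (v1,v5), (v10,v0), ...
Total ordered pairs: 35


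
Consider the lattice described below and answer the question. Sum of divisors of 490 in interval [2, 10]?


Interval [2,10] in divisors of 490: [2, 10]
Sum = 12


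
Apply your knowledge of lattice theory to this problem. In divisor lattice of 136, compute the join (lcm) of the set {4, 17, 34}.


In a divisor lattice, join = lcm (least common multiple).
Compute lcm iteratively: start with first element, then lcm(current, next).
Elements: [4, 17, 34]
lcm(4,17) = 68
lcm(68,34) = 68
Final lcm = 68


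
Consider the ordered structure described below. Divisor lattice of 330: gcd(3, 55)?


Meet=gcd.
gcd(3,55)=1


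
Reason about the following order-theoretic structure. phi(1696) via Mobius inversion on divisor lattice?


phi(n) = n * prod_{p|n} (1 - 1/p).
Prime divisors of 1696: [2, 53]
phi(1696) = 1696 * (1 - 1/2) * (1 - 1/53)
phi(1696) = 832


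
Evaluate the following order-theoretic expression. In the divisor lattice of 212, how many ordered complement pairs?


Complement pair (a,b): a meet b = bottom, a join b = top.
Here: gcd(a,b)=1 and lcm(a,b)=212, i.e. a*b=212 with a,b coprime.
Pairs found: (1,212), (4,53), (53,4), (212,1)
Total ordered pairs: 4


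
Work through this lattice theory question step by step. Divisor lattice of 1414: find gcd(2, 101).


In a divisor lattice, meet = gcd (greatest common divisor).
By Euclidean algorithm or factoring: gcd(2,101) = 1


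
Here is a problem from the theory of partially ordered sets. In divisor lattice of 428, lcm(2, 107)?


Join=lcm.
gcd(2,107)=1
lcm=214


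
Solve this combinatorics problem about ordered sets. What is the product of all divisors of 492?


Divisors of 492: [1, 2, 3, 4, 6, 12, 41, 82, 123, 164, 246, 492]
Product = n^(d(n)/2) = 492^(12/2)
Product = 14183735261958144


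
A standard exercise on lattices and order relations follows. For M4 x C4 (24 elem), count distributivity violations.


Distributive law: a ^ (b v c) = (a ^ b) v (a ^ c).
Check all 24^3 = 13824 ordered triples (a,b,c).
  e.g. a=(a1,0), b=(a2,0), c=(a3,0): lhs=(a1,0) != rhs=(0,0)
  e.g. a=(a1,0), b=(a2,0), c=(a3,1): lhs=(a1,0) != rhs=(0,0)
Total violating triples: 1536


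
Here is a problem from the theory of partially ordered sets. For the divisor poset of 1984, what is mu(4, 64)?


In a divisor lattice, mu(a,b) = mu(b/a) where mu is the classical Mobius function.
b/a = 64/4 = 16
Prime factorization of 16: primes [2]
16 is not squarefree, so mu(16) = 0


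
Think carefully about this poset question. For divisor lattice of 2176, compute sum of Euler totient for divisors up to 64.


Divisors of 2176 up to 64: [1, 2, 4, 8, 16, 17, 32, 34, 64]
phi values: [1, 1, 2, 4, 8, 16, 16, 16, 32]
Sum = 96


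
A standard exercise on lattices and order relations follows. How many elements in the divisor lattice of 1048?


Divisors of 1048: [1, 2, 4, 8, 131, 262, 524, 1048]
Count: 8


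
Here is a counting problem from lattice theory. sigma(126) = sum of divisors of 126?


sigma(n) = sum of divisors.
Divisors of 126: [1, 2, 3, 6, 7, 9, 14, 18, 21, 42, 63, 126]
Sum = 312


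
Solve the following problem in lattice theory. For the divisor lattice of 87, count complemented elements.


An element a is complemented if some b has a meet b = bottom, a join b = top.
a is complemented iff gcd(a, n/a)=1, i.e. a is a unitary divisor of 87.
Complemented elements: 1, 3, 29, 87
Count: 4


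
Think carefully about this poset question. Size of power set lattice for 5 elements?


Power set = 2^n.
2^5 = 32


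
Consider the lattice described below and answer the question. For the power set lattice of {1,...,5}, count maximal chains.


A maximal chain goes from the minimum element to a maximal element via cover relations.
Counting all min-to-max paths in the cover graph.
Total maximal chains: 120


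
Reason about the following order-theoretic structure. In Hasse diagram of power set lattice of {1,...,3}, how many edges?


A cover relation a -< b holds when a < b with no c strictly between.
Cover relations:
  {} -< {1}
  {} -< {2}
  {} -< {3}
  {1} -< {1,2}
  {1} -< {1,3}
  {2} -< {1,2}
  {2} -< {2,3}
  {3} -< {1,3}
  ...4 more
Total: 12


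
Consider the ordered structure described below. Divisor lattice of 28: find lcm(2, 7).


In a divisor lattice, join = lcm (least common multiple).
gcd(2,7) = 1
lcm(2,7) = 2*7/gcd = 14/1 = 14


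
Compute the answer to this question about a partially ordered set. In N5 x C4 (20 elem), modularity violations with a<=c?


Modular law: if a <= c then a v (b ^ c) = (a v b) ^ c.
Check all triples (a,b,c) with a <= c among 20 elements.
  e.g. a=(a,0), b=(c,0), c=(b,0): lhs=(a,0) != rhs=(b,0)
  e.g. a=(a,0), b=(c,1), c=(b,0): lhs=(a,0) != rhs=(b,0)
Total violating triples: 40


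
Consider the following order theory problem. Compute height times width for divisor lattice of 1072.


Height = length of longest chain minus 1; width = size of largest antichain.
A maximum chain: 1 | 67 | 134 | 268 | 536 | 1072  (height 5).
A maximum antichain: {2, 67}  (width 2).
Product = 5 * 2 = 10


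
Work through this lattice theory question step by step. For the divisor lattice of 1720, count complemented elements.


An element a is complemented if some b has a meet b = bottom, a join b = top.
a is complemented iff gcd(a, n/a)=1, i.e. a is a unitary divisor of 1720.
Complemented elements: 1, 5, 8, 40, 43, 215, ... (2 more)
Count: 8


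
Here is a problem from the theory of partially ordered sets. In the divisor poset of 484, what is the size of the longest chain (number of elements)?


A chain is a totally ordered subset; we count the number of elements in a maximum chain.
Compute, for each element x, the size of the longest chain ending at x:
  1: 1
  2: 2
  11: 2
  4: 3
  121: 3
  22: 3
  ...
A maximum chain: 1 < 2 < 4 < 44 < 484
Number of elements in the longest chain: 5


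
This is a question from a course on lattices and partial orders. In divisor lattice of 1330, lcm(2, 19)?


Join=lcm.
gcd(2,19)=1
lcm=38


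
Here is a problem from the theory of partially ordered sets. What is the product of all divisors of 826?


Divisors of 826: [1, 2, 7, 14, 59, 118, 413, 826]
Product = n^(d(n)/2) = 826^(8/2)
Product = 465500540176


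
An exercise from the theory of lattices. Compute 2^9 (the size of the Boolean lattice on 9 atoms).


Power set = 2^n.
2^9 = 512


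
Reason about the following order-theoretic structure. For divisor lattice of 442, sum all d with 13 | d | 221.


Interval [13,221] in divisors of 442: [13, 221]
Sum = 234


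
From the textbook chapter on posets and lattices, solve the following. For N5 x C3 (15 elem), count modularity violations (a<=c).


Modular law: if a <= c then a v (b ^ c) = (a v b) ^ c.
Check all triples (a,b,c) with a <= c among 15 elements.
  e.g. a=(a,0), b=(c,0), c=(b,0): lhs=(a,0) != rhs=(b,0)
  e.g. a=(a,0), b=(c,1), c=(b,0): lhs=(a,0) != rhs=(b,0)
Total violating triples: 18


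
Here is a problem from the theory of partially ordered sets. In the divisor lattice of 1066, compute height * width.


Height = length of longest chain minus 1; width = size of largest antichain.
A maximum chain: 1 | 41 | 533 | 1066  (height 3).
A maximum antichain: {2, 13, 41}  (width 3).
Product = 3 * 3 = 9


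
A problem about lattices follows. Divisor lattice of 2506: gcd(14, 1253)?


Meet=gcd.
gcd(14,1253)=7


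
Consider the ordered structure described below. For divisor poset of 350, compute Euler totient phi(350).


phi(n) = n * prod_{p|n} (1 - 1/p).
Prime divisors of 350: [2, 5, 7]
phi(350) = 350 * (1 - 1/2) * (1 - 1/5) * (1 - 1/7)
phi(350) = 120


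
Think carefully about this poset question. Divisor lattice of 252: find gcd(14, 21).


In a divisor lattice, meet = gcd (greatest common divisor).
By Euclidean algorithm or factoring: gcd(14,21) = 7


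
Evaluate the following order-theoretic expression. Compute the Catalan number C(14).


C(n) = C(2n, n) / (n+1).
C(28, 14) = 40116600
C(14) = 40116600 / 15 = 2674440


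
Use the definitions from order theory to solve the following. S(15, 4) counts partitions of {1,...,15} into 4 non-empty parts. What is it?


S(n,k) = k*S(n-1,k) + S(n-1,k-1).
S(14,4) = 10391745, S(14,3) = 788970
S(15,4) = 4*10391745 + 788970 = 41566980 + 788970
S(15,4) = 42355950


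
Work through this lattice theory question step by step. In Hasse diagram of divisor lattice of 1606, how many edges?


A cover relation a -< b holds when a < b with no c strictly between.
Cover relations:
  1 -< 2
  1 -< 11
  1 -< 73
  2 -< 22
  2 -< 146
  11 -< 22
  11 -< 803
  22 -< 1606
  ...4 more
Total: 12


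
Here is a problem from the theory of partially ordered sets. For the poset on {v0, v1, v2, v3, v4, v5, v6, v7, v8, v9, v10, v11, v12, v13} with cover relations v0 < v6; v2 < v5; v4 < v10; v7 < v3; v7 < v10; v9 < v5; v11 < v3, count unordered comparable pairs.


A comparable pair {a,b} has a < b or b < a in the order.
Count unordered pairs where one element is strictly below the other.
Examples: {v0,v6}, {v2,v5}, {v3,v7}, {v3,v11}, ...
Total comparable pairs: 7


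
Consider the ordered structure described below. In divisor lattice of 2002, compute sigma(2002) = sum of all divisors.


sigma(n) = sum of divisors.
Divisors of 2002: [1, 2, 7, 11, 13, 14, 22, 26, 77, 91, 143, 154, 182, 286, 1001, 2002]
Sum = 4032


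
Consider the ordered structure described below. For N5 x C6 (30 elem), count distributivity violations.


Distributive law: a ^ (b v c) = (a ^ b) v (a ^ c).
Check all 30^3 = 27000 ordered triples (a,b,c).
  e.g. a=(b,0), b=(a,0), c=(c,0): lhs=(b,0) != rhs=(a,0)
  e.g. a=(b,0), b=(a,0), c=(c,1): lhs=(b,0) != rhs=(a,0)
Total violating triples: 432


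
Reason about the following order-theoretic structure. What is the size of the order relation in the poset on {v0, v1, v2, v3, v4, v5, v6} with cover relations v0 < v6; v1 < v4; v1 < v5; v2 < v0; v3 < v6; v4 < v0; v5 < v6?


The order relation is {(a,b) : a <= b}, reflexive so it includes (a,a).
Examples: (v0,v0), (v0,v6), (v1,v0), (v1,v1), (v1,v4), ...
Total ordered pairs: 18


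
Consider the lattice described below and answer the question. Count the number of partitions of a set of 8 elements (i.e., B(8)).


B(n) = number of set partitions of an n-element set.
B(n) satisfies the recurrence: B(n+1) = sum_k C(n,k)*B(k).
B(8) = 4140


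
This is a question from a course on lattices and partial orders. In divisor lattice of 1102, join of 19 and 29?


In a divisor lattice, join = lcm (least common multiple).
gcd(19,29) = 1
lcm(19,29) = 19*29/gcd = 551/1 = 551


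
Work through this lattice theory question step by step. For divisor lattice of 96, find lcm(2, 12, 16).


In a divisor lattice, join = lcm (least common multiple).
Compute lcm iteratively: start with first element, then lcm(current, next).
Elements: [2, 12, 16]
lcm(2,12) = 12
lcm(12,16) = 48
Final lcm = 48


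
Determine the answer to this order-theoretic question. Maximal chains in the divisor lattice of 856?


A maximal chain goes from the minimum element to a maximal element via cover relations.
Counting all min-to-max paths in the cover graph.
Total maximal chains: 4


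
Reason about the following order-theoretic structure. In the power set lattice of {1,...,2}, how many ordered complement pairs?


Complement pair (a,b): a meet b = bottom, a join b = top.
Here: A intersect B = {} and A union B = {1,...,2}.
Pairs found: ({},{1,2}), ({1},{2}), ({2},{1}), ({1,2},{})
Total ordered pairs: 4


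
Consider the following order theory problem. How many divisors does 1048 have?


Divisors of 1048: [1, 2, 4, 8, 131, 262, 524, 1048]
Count: 8


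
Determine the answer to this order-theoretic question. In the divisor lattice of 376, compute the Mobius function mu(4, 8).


In a divisor lattice, mu(a,b) = mu(b/a) where mu is the classical Mobius function.
b/a = 8/4 = 2
Prime factorization of 2: primes [2]
2 is squarefree with 1 prime factor(s), so mu(2) = (-1)^1 = -1


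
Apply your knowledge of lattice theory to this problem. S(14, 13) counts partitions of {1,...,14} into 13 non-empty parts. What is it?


S(n,k) = k*S(n-1,k) + S(n-1,k-1).
S(13,13) = 1, S(13,12) = 78
S(14,13) = 13*1 + 78 = 13 + 78
S(14,13) = 91


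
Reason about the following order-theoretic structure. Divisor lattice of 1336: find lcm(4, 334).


In a divisor lattice, join = lcm (least common multiple).
gcd(4,334) = 2
lcm(4,334) = 4*334/gcd = 1336/2 = 668


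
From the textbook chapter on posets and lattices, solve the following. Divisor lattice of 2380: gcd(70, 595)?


Meet=gcd.
gcd(70,595)=35


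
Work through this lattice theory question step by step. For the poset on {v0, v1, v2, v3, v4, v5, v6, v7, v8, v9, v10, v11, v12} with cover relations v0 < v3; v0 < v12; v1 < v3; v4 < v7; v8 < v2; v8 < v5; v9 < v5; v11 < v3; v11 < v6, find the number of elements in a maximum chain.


A chain is a totally ordered subset; we count the number of elements in a maximum chain.
Compute, for each element x, the size of the longest chain ending at x:
  v0: 1
  v1: 1
  v4: 1
  v8: 1
  v9: 1
  v10: 1
  ...
A maximum chain: v8 < v2
Number of elements in the longest chain: 2


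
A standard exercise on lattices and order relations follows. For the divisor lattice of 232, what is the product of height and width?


Height = length of longest chain minus 1; width = size of largest antichain.
A maximum chain: 1 | 29 | 58 | 116 | 232  (height 4).
A maximum antichain: {2, 29}  (width 2).
Product = 4 * 2 = 8


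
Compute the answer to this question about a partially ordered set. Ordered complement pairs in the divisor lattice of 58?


Complement pair (a,b): a meet b = bottom, a join b = top.
Here: gcd(a,b)=1 and lcm(a,b)=58, i.e. a*b=58 with a,b coprime.
Pairs found: (1,58), (2,29), (29,2), (58,1)
Total ordered pairs: 4


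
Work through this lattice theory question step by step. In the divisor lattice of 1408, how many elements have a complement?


An element a is complemented if some b has a meet b = bottom, a join b = top.
a is complemented iff gcd(a, n/a)=1, i.e. a is a unitary divisor of 1408.
Complemented elements: 1, 11, 128, 1408
Count: 4


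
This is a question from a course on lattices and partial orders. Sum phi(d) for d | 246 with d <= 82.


Divisors of 246 up to 82: [1, 2, 3, 6, 41, 82]
phi values: [1, 1, 2, 2, 40, 40]
Sum = 86


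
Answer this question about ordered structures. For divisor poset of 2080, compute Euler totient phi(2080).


phi(n) = n * prod_{p|n} (1 - 1/p).
Prime divisors of 2080: [2, 5, 13]
phi(2080) = 2080 * (1 - 1/2) * (1 - 1/5) * (1 - 1/13)
phi(2080) = 768


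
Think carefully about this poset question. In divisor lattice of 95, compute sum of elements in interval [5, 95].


Interval [5,95] in divisors of 95: [5, 95]
Sum = 100


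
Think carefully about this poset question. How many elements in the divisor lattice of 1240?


Divisors of 1240: [1, 2, 4, 5, 8, 10, 20, 31, 40, 62, 124, 155, 248, 310, 620, 1240]
Count: 16


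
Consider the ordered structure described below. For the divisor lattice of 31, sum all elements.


sigma(n) = sum of divisors.
Divisors of 31: [1, 31]
Sum = 32


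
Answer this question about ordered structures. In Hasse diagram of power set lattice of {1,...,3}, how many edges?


A cover relation a -< b holds when a < b with no c strictly between.
Cover relations:
  {} -< {1}
  {} -< {2}
  {} -< {3}
  {1} -< {1,2}
  {1} -< {1,3}
  {2} -< {1,2}
  {2} -< {2,3}
  {3} -< {1,3}
  ...4 more
Total: 12


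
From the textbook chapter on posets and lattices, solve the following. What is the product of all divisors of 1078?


Divisors of 1078: [1, 2, 7, 11, 14, 22, 49, 77, 98, 154, 539, 1078]
Product = n^(d(n)/2) = 1078^(12/2)
Product = 1569323814085808704


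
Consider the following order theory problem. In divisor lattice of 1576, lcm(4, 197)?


Join=lcm.
gcd(4,197)=1
lcm=788


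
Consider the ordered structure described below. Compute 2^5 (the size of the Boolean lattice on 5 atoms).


Power set = 2^n.
2^5 = 32


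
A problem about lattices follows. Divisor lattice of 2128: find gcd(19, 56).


In a divisor lattice, meet = gcd (greatest common divisor).
By Euclidean algorithm or factoring: gcd(19,56) = 1
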